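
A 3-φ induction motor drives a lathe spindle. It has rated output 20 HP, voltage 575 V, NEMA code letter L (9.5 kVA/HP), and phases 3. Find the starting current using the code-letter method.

191 A

S_LR = 9.5 × 20 = 190 kVA
I_LR = S_LR/(√3·V_L) = 190000/(1.732×575) = 191 A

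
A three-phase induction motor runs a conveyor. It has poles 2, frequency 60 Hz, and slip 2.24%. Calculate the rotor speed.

3519 rpm

n_s = 120f/p = 120×60/2 = 3600 rpm
n = n_s(1 − s) = 3600 × (1 − 0.0224) = 3519 rpm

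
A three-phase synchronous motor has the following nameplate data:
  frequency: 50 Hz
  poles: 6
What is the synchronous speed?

n_s = 120f/p = 120×50/6 = 1000 rpm

1000 rpm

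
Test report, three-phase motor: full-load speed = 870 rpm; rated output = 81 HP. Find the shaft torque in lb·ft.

P_out = 81 × 746 = 60426 W
ω = 2π × 870/60 = 91.11 rad/s
τ = P_out/ω = 60426/91.11 = 663.2 N·m
In lb·ft: 663.2/1.356 = 489 lb·ft

489 lb·ft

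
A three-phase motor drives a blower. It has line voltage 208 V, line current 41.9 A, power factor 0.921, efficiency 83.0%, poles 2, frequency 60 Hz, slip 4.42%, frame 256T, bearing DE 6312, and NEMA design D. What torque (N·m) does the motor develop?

32 N·m

P_in = √3·V·I·cosφ = 1.732 × 208 × 41.9 × 0.921 = 13902 W
P_out = η·P_in = 0.83 × 13902 = 11539 W
n_s = 120×60/2 = 3600 rpm; n = 3600×(1−0.0442) = 3441 rpm
ω = 2π×3441/60 = 360.3 rad/s
τ = P_out/ω = 11539/360.3 = 32 N·m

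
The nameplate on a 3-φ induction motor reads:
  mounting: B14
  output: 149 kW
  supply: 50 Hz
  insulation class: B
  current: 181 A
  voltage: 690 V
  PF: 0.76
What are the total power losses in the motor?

P_in = √3·V·I·cosφ = 1.732×690×181×0.76 = 164395 W
P_out = 149000 W
Losses = P_in − P_out = 164395 − 149000 = 15395 W

15.4 kW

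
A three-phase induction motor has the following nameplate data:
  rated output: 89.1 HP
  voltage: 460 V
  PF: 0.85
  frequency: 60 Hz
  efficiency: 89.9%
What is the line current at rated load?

109 A

P_out = 89.1 × 746 = 66469 W
P_in = P_out / η = 66469 / 0.899 = 73937 W
I_L = P_in / (√3·V_L·cosφ) = 73937 / (1.732 × 460 × 0.85) = 109 A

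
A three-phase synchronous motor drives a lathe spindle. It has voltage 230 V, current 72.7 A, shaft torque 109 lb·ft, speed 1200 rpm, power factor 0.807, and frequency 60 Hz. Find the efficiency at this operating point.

τ = 109 lb·ft × 1.356 = 147.8 N·m
ω = 2π × 1200/60 = 125.7 rad/s; P_out = τω = 147.8 × 125.7 = 18578 W
P_in = √3·V_L·I_L·cosφ = 1.732 × 230 × 72.7 × 0.807 = 23371 W
η = P_out / P_in = 18578 / 23371 = 0.795 = 79.5%

79.5 %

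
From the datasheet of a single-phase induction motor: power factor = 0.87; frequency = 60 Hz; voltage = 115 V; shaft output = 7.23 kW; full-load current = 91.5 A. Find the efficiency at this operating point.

P_out = 7.23 kW = 7230 W
P_in = V·I·cosφ = 115 × 91.5 × 0.87 = 9155 W
η = P_out / P_in = 7230 / 9155 = 0.790 = 79.0%

79.0 %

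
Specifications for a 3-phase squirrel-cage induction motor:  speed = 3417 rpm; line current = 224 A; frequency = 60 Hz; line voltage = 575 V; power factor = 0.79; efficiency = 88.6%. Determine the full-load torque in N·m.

436 N·m

P_in = √3·V·I·cosφ = 1.732 × 575 × 224 × 0.79 = 176234 W
P_out = η·P_in = 0.886 × 176234 = 156143 W
n = 3417 rpm
ω = 2π×3417/60 = 357.8 rad/s
τ = P_out/ω = 156143/357.8 = 436 N·m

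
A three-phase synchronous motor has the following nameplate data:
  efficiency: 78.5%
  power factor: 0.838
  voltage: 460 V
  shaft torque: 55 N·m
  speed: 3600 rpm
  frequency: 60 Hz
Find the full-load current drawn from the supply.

39.6 A

ω = 2π×3600/60 = 377 rad/s; P_out = τω = 55 × 377 = 20735 W
P_in = P_out / η = 20735 / 0.785 = 26414 W
I_L = P_in / (√3·V_L·cosφ) = 26414 / (1.732 × 460 × 0.838) = 39.6 A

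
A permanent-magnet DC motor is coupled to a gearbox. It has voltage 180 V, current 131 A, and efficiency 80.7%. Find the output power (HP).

25.5 HP

P_in = V·I = 180 × 131 = 23580 W
P_out = η·P_in = 0.807 × 23580 = 19029 W
= 19029/746 = 25.5 HP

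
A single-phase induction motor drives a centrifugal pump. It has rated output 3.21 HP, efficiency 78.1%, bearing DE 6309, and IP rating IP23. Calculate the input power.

3.07 kW

P_out = 3.21 × 746 = 2395 W
P_in = P_out/η = 2395/0.781 = 3067 W = 3.07 kW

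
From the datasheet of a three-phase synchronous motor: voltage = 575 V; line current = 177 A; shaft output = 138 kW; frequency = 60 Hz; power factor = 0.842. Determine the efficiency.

93.0 %

P_out = 138 kW = 138000 W
P_in = √3·V_L·I_L·cosφ = 1.732 × 575 × 177 × 0.842 = 148423 W
η = P_out / P_in = 138000 / 148423 = 0.930 = 93.0%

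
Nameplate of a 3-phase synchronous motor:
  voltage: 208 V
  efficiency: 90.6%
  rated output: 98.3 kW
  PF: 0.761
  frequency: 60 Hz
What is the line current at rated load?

P_out = 98.3 kW = 98300 W
P_in = P_out / η = 98300 / 0.906 = 108499 W
I_L = P_in / (√3·V_L·cosφ) = 108499 / (1.732 × 208 × 0.761) = 396 A

396 A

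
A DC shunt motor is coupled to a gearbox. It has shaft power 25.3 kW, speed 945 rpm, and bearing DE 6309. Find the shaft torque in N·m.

256 N·m

ω = 2π × 945/60 = 98.96 rad/s
τ = P/ω = 25300/98.96 = 256 N·m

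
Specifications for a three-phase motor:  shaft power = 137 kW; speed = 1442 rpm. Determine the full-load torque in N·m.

907 N·m

ω = 2π × 1442/60 = 151 rad/s
τ = P/ω = 137000/151 = 907 N·m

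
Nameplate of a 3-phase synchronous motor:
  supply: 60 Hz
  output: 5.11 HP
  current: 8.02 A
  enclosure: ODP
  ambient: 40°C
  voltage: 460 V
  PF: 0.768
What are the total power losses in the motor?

P_in = √3·V·I·cosφ = 1.732×460×8.02×0.768 = 4907 W
P_out = 5.11×746 = 3812 W
Losses = P_in − P_out = 4907 − 3812 = 1095 W

1100 W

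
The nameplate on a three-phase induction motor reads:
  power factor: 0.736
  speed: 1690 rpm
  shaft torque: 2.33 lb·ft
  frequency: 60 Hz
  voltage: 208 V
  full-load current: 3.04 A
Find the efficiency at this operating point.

69.4 %

τ = 2.33 lb·ft × 1.356 = 3.159 N·m
ω = 2π × 1690/60 = 177 rad/s; P_out = τω = 3.159 × 177 = 559 W
P_in = √3·V_L·I_L·cosφ = 1.732 × 208 × 3.04 × 0.736 = 806 W
η = P_out / P_in = 559 / 806 = 0.694 = 69.4%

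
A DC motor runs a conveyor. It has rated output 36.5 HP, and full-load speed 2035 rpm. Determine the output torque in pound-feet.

P_out = 36.5 × 746 = 27229 W
ω = 2π × 2035/60 = 213.1 rad/s
τ = P_out/ω = 27229/213.1 = 127.8 N·m
In lb·ft: 127.8/1.356 = 94.2 lb·ft

94.2 lb·ft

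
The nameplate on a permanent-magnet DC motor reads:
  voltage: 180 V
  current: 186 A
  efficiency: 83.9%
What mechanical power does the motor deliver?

28.1 kW

P_in = V·I = 180 × 186 = 33480 W
P_out = η·P_in = 0.839 × 33480 = 28090 W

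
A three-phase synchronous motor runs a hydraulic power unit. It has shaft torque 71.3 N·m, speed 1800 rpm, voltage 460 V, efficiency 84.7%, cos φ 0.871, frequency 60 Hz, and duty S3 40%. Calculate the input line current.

ω = 2π×1800/60 = 188.5 rad/s; P_out = τω = 71.3 × 188.5 = 13440 W
P_in = P_out / η = 13440 / 0.847 = 15868 W
I_L = P_in / (√3·V_L·cosφ) = 15868 / (1.732 × 460 × 0.871) = 22.9 A

22.9 A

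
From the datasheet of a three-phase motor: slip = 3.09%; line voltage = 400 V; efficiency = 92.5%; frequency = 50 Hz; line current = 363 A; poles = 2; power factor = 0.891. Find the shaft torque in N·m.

681 N·m

P_in = √3·V·I·cosφ = 1.732 × 400 × 363 × 0.891 = 224074 W
P_out = η·P_in = 0.925 × 224074 = 207268 W
n_s = 120×50/2 = 3000 rpm; n = 3000×(1−0.0309) = 2907 rpm
ω = 2π×2907/60 = 304.4 rad/s
τ = P_out/ω = 207268/304.4 = 681 N·m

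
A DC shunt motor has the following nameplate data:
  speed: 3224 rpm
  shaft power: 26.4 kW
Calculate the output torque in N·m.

ω = 2π × 3224/60 = 337.6 rad/s
τ = P/ω = 26400/337.6 = 78.2 N·m

78.2 N·m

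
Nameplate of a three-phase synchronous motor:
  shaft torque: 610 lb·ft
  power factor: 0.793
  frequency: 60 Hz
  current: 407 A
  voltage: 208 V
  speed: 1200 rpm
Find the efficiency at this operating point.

τ = 610 lb·ft × 1.356 = 827.2 N·m
ω = 2π × 1200/60 = 125.7 rad/s; P_out = τω = 827.2 × 125.7 = 103979 W
P_in = √3·V_L·I_L·cosφ = 1.732 × 208 × 407 × 0.793 = 116273 W
η = P_out / P_in = 103979 / 116273 = 0.894 = 89.4%

89.4 %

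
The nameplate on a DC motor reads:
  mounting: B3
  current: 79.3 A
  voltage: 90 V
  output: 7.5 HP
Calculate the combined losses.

P_in = V·I = 90×79.3 = 7137 W
P_out = 7.5×746 = 5595 W
Losses = P_in − P_out = 7137 − 5595 = 1542 W

1.54 kW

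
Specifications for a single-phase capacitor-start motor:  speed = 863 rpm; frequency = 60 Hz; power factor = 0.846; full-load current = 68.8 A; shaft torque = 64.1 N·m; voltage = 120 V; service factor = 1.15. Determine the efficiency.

82.9 %

ω = 2π × 863/60 = 90.37 rad/s; P_out = τω = 64.1 × 90.37 = 5793 W
P_in = V·I·cosφ = 120 × 68.8 × 0.846 = 6985 W
η = P_out / P_in = 5793 / 6985 = 0.829 = 82.9%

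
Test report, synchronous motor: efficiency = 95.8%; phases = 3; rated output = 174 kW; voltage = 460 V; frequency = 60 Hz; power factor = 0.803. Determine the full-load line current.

284 A

P_out = 174 kW = 174000 W
P_in = P_out / η = 174000 / 0.958 = 181628 W
I_L = P_in / (√3·V_L·cosφ) = 181628 / (1.732 × 460 × 0.803) = 284 A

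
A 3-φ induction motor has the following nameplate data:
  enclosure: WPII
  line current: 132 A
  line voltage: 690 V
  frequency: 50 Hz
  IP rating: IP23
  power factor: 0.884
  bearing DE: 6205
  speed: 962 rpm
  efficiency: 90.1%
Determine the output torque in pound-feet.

P_in = √3·V·I·cosφ = 1.732 × 690 × 132 × 0.884 = 139451 W
P_out = η·P_in = 0.901 × 139451 = 125645 W
n = 962 rpm
ω = 2π×962/60 = 100.7 rad/s
τ = P_out/ω = 125645/100.7 = 1248 N·m
In lb·ft: 1248/1.356 = 920 lb·ft

920 lb·ft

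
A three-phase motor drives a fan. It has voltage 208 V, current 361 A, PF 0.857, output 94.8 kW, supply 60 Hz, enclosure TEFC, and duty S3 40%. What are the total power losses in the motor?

P_in = √3·V·I·cosφ = 1.732×208×361×0.857 = 111455 W
P_out = 94800 W
Losses = P_in − P_out = 111455 − 94800 = 16655 W

16700 W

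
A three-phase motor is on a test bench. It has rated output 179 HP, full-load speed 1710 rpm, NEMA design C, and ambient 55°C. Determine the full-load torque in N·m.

746 N·m

P_out = 179 × 746 = 133534 W
ω = 2π × 1710/60 = 179.1 rad/s
τ = P_out/ω = 133534/179.1 = 746 N·m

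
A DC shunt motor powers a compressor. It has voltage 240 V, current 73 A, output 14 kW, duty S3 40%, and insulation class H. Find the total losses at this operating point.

3.52 kW

P_in = V·I = 240×73 = 17520 W
P_out = 14000 W
Losses = P_in − P_out = 17520 − 14000 = 3520 W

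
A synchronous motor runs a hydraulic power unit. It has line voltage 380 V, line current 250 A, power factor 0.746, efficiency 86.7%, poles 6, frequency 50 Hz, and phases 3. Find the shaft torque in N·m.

1020 N·m

P_in = √3·V·I·cosφ = 1.732 × 380 × 250 × 0.746 = 122747 W
P_out = η·P_in = 0.867 × 122747 = 106422 W
n = n_s = 120×50/6 = 1000 rpm (synchronous)
ω = 2π×1000/60 = 104.7 rad/s
τ = P_out/ω = 106422/104.7 = 1020 N·m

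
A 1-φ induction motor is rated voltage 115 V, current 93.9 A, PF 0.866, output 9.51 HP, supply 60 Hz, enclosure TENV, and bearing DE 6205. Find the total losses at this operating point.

P_in = V·I·cosφ = 115×93.9×0.866 = 9352 W
P_out = 9.51×746 = 7094 W
Losses = P_in − P_out = 9352 − 7094 = 2258 W

2.26 kW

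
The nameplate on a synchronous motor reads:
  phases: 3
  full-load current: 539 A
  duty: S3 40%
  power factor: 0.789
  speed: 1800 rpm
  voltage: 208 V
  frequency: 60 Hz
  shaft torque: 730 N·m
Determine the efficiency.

89.8 %

ω = 2π × 1800/60 = 188.5 rad/s; P_out = τω = 730 × 188.5 = 137605 W
P_in = √3·V_L·I_L·cosφ = 1.732 × 208 × 539 × 0.789 = 153206 W
η = P_out / P_in = 137605 / 153206 = 0.898 = 89.8%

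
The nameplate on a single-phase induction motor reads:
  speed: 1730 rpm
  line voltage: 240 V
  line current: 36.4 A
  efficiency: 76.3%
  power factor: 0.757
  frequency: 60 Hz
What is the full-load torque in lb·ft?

P_in = V·I·cosφ = 240 × 36.4 × 0.757 = 6613 W
P_out = η·P_in = 0.763 × 6613 = 5046 W
n = 1730 rpm
ω = 2π×1730/60 = 181.2 rad/s
τ = P_out/ω = 5046/181.2 = 27.85 N·m
In lb·ft: 27.85/1.356 = 20.5 lb·ft

20.5 lb·ft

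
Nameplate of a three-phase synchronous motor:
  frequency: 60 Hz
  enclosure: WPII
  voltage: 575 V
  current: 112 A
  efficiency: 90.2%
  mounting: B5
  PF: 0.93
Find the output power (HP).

125 HP

P_in = √3·V·I·cosφ = 1.732 × 575 × 112 × 0.93 = 103733 W
P_out = η·P_in = 0.902 × 103733 = 93567 W
= 93567/746 = 125 HP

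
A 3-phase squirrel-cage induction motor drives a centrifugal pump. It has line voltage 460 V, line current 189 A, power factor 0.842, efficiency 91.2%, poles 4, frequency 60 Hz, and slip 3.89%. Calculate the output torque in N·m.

P_in = √3·V·I·cosφ = 1.732 × 460 × 189 × 0.842 = 126788 W
P_out = η·P_in = 0.912 × 126788 = 115631 W
n_s = 120×60/4 = 1800 rpm; n = 1800×(1−0.0389) = 1730 rpm
ω = 2π×1730/60 = 181.2 rad/s
τ = P_out/ω = 115631/181.2 = 638 N·m

638 N·m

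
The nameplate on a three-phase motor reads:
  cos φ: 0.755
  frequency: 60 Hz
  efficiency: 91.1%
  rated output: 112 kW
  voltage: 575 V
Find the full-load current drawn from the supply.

164 A

P_out = 112 kW = 112000 W
P_in = P_out / η = 112000 / 0.911 = 122942 W
I_L = P_in / (√3·V_L·cosφ) = 122942 / (1.732 × 575 × 0.755) = 164 A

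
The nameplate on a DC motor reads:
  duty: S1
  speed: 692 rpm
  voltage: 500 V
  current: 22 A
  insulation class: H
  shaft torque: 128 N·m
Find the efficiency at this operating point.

84.3 %

ω = 2π × 692/60 = 72.47 rad/s; P_out = τω = 128 × 72.47 = 9276 W
P_in = V·I = 500 × 22 = 11000 W
η = P_out / P_in = 9276 / 11000 = 0.843 = 84.3%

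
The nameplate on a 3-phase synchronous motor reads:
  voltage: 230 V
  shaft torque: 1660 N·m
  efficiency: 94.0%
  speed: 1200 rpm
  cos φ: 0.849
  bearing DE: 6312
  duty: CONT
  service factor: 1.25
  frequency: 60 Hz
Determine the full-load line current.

656 A

ω = 2π×1200/60 = 125.7 rad/s; P_out = τω = 1660 × 125.7 = 208662 W
P_in = P_out / η = 208662 / 0.940 = 221981 W
I_L = P_in / (√3·V_L·cosφ) = 221981 / (1.732 × 230 × 0.849) = 656 A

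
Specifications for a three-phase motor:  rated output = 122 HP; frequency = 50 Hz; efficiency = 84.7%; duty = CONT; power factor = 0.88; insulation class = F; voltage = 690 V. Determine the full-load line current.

P_out = 122 × 746 = 91012 W
P_in = P_out / η = 91012 / 0.847 = 107452 W
I_L = P_in / (√3·V_L·cosφ) = 107452 / (1.732 × 690 × 0.88) = 102 A

102 A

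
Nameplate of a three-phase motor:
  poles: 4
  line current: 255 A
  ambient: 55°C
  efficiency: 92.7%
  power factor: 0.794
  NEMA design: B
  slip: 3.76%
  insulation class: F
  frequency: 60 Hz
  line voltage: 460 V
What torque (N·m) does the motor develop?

P_in = √3·V·I·cosφ = 1.732 × 460 × 255 × 0.794 = 161312 W
P_out = η·P_in = 0.927 × 161312 = 149536 W
n_s = 120×60/4 = 1800 rpm; n = 1800×(1−0.0376) = 1732 rpm
ω = 2π×1732/60 = 181.4 rad/s
τ = P_out/ω = 149536/181.4 = 824 N·m

824 N·m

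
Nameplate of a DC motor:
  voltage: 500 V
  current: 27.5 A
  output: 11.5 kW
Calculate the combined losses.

P_in = V·I = 500×27.5 = 13750 W
P_out = 11500 W
Losses = P_in − P_out = 13750 − 11500 = 2250 W

2250 W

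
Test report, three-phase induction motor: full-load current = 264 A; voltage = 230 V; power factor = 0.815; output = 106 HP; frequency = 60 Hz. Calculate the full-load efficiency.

P_out = 106 × 746 = 79076 W
P_in = √3·V_L·I_L·cosφ = 1.732 × 230 × 264 × 0.815 = 85711 W
η = P_out / P_in = 79076 / 85711 = 0.923 = 92.3%

92.3 %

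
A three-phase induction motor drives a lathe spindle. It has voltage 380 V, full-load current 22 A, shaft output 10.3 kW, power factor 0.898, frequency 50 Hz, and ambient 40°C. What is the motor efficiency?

P_out = 10.3 kW = 10300 W
P_in = √3·V_L·I_L·cosφ = 1.732 × 380 × 22 × 0.898 = 13003 W
η = P_out / P_in = 10300 / 13003 = 0.792 = 79.2%

79.2 %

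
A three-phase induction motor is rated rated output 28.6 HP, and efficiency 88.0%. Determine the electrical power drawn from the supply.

24.2 kW

P_out = 28.6 × 746 = 21336 W
P_in = P_out/η = 21336/0.88 = 24245 W = 24.2 kW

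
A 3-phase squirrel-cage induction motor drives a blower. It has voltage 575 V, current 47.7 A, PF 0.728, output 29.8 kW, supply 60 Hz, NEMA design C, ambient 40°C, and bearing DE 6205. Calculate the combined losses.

P_in = √3·V·I·cosφ = 1.732×575×47.7×0.728 = 34583 W
P_out = 29800 W
Losses = P_in − P_out = 34583 − 29800 = 4783 W

4.78 kW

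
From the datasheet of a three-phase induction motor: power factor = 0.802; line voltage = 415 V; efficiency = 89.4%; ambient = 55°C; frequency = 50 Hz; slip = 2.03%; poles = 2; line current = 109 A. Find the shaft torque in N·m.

P_in = √3·V·I·cosφ = 1.732 × 415 × 109 × 0.802 = 62834 W
P_out = η·P_in = 0.894 × 62834 = 56174 W
n_s = 120×50/2 = 3000 rpm; n = 3000×(1−0.0203) = 2939 rpm
ω = 2π×2939/60 = 307.8 rad/s
τ = P_out/ω = 56174/307.8 = 183 N·m

183 N·m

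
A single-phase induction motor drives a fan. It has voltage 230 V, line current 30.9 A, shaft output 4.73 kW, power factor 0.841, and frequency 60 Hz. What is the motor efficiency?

79.1 %

P_out = 4.73 kW = 4730 W
P_in = V·I·cosφ = 230 × 30.9 × 0.841 = 5977 W
η = P_out / P_in = 4730 / 5977 = 0.791 = 79.1%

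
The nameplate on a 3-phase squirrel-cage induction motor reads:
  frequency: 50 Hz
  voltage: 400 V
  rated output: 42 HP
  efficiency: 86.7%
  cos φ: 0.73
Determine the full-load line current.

71.5 A

P_out = 42 × 746 = 31332 W
P_in = P_out / η = 31332 / 0.867 = 36138 W
I_L = P_in / (√3·V_L·cosφ) = 36138 / (1.732 × 400 × 0.73) = 71.5 A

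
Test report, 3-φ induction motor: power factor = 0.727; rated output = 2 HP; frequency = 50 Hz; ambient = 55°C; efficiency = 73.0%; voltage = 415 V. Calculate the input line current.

P_out = 2 × 746 = 1492 W
P_in = P_out / η = 1492 / 0.730 = 2044 W
I_L = P_in / (√3·V_L·cosφ) = 2044 / (1.732 × 415 × 0.727) = 3.91 A

3.91 A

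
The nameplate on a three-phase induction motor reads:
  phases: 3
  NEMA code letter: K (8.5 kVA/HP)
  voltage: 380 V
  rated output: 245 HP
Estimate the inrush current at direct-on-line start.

3160 A

S_LR = 8.5 × 245 = 2082.5 kVA
I_LR = S_LR/(√3·V_L) = 2082500/(1.732×380) = 3160 A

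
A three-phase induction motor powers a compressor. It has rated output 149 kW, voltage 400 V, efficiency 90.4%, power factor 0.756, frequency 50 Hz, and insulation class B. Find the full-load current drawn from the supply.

315 A

P_out = 149 kW = 149000 W
P_in = P_out / η = 149000 / 0.904 = 164823 W
I_L = P_in / (√3·V_L·cosφ) = 164823 / (1.732 × 400 × 0.756) = 315 A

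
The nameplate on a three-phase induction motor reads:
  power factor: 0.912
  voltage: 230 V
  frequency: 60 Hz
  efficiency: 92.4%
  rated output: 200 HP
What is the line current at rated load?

P_out = 200 × 746 = 149200 W
P_in = P_out / η = 149200 / 0.924 = 161472 W
I_L = P_in / (√3·V_L·cosφ) = 161472 / (1.732 × 230 × 0.912) = 444 A

444 A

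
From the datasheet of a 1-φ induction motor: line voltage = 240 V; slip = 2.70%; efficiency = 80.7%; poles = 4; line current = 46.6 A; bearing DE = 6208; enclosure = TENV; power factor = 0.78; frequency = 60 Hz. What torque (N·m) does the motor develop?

P_in = V·I·cosφ = 240 × 46.6 × 0.78 = 8724 W
P_out = η·P_in = 0.807 × 8724 = 7040 W
n_s = 120×60/4 = 1800 rpm; n = 1800×(1−0.027) = 1751 rpm
ω = 2π×1751/60 = 183.4 rad/s
τ = P_out/ω = 7040/183.4 = 38.4 N·m

38.4 N·m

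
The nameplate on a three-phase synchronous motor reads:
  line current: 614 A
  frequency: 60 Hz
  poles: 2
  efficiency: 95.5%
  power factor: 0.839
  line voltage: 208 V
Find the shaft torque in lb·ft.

347 lb·ft

P_in = √3·V·I·cosφ = 1.732 × 208 × 614 × 0.839 = 185584 W
P_out = η·P_in = 0.955 × 185584 = 177233 W
n = n_s = 120×60/2 = 3600 rpm (synchronous)
ω = 2π×3600/60 = 377 rad/s
τ = P_out/ω = 177233/377 = 470.1 N·m
In lb·ft: 470.1/1.356 = 347 lb·ft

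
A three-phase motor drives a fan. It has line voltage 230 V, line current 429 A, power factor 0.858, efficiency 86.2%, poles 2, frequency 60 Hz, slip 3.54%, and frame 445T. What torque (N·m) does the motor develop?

348 N·m

P_in = √3·V·I·cosφ = 1.732 × 230 × 429 × 0.858 = 146629 W
P_out = η·P_in = 0.862 × 146629 = 126394 W
n_s = 120×60/2 = 3600 rpm; n = 3600×(1−0.0354) = 3473 rpm
ω = 2π×3473/60 = 363.7 rad/s
τ = P_out/ω = 126394/363.7 = 348 N·m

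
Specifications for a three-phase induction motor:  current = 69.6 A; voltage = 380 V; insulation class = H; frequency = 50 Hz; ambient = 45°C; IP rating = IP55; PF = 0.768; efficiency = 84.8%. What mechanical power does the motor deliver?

P_in = √3·V·I·cosφ = 1.732 × 380 × 69.6 × 0.768 = 35180 W
P_out = η·P_in = 0.848 × 35180 = 29833 W

29.8 kW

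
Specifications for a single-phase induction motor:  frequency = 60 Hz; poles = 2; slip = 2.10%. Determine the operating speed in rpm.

n_s = 120f/p = 120×60/2 = 3600 rpm
n = n_s(1 − s) = 3600 × (1 − 0.021) = 3524 rpm

3524 rpm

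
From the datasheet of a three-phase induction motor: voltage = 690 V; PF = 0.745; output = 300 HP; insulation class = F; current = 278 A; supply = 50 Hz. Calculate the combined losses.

P_in = √3·V·I·cosφ = 1.732×690×278×0.745 = 247513 W
P_out = 300×746 = 223800 W
Losses = P_in − P_out = 247513 − 223800 = 23713 W

23.7 kW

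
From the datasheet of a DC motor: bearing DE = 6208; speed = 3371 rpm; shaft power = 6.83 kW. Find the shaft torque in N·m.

19.3 N·m

ω = 2π × 3371/60 = 353 rad/s
τ = P/ω = 6830/353 = 19.3 N·m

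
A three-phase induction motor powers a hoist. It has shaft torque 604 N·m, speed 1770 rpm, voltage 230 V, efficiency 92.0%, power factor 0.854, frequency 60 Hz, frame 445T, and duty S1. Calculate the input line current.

358 A

ω = 2π×1770/60 = 185.4 rad/s; P_out = τω = 604 × 185.4 = 111982 W
P_in = P_out / η = 111982 / 0.920 = 121720 W
I_L = P_in / (√3·V_L·cosφ) = 121720 / (1.732 × 230 × 0.854) = 358 A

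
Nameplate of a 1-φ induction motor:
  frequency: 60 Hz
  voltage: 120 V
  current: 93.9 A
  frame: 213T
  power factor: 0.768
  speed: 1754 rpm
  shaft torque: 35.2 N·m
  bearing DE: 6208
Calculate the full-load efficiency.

ω = 2π × 1754/60 = 183.7 rad/s; P_out = τω = 35.2 × 183.7 = 6466 W
P_in = V·I·cosφ = 120 × 93.9 × 0.768 = 8654 W
η = P_out / P_in = 6466 / 8654 = 0.747 = 74.7%

74.7 %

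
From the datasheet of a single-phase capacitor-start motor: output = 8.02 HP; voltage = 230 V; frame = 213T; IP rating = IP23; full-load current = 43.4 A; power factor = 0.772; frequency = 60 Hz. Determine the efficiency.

P_out = 8.02 × 746 = 5983 W
P_in = V·I·cosφ = 230 × 43.4 × 0.772 = 7706 W
η = P_out / P_in = 5983 / 7706 = 0.776 = 77.6%

77.6 %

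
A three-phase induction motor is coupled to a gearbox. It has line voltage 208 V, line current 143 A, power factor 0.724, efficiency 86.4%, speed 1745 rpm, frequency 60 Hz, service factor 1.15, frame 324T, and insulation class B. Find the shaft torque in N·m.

P_in = √3·V·I·cosφ = 1.732 × 208 × 143 × 0.724 = 37298 W
P_out = η·P_in = 0.864 × 37298 = 32225 W
n = 1745 rpm
ω = 2π×1745/60 = 182.7 rad/s
τ = P_out/ω = 32225/182.7 = 176 N·m

176 N·m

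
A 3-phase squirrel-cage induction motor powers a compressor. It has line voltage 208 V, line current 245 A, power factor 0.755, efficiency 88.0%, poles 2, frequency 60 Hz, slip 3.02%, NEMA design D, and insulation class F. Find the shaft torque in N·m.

160 N·m

P_in = √3·V·I·cosφ = 1.732 × 208 × 245 × 0.755 = 66638 W
P_out = η·P_in = 0.88 × 66638 = 58641 W
n_s = 120×60/2 = 3600 rpm; n = 3600×(1−0.0302) = 3491 rpm
ω = 2π×3491/60 = 365.6 rad/s
τ = P_out/ω = 58641/365.6 = 160 N·m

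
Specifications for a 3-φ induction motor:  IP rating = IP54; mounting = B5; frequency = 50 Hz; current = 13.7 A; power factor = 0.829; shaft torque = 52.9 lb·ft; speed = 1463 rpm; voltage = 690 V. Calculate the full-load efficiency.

81.0 %

τ = 52.9 lb·ft × 1.356 = 71.73 N·m
ω = 2π × 1463/60 = 153.2 rad/s; P_out = τω = 71.73 × 153.2 = 10989 W
P_in = √3·V_L·I_L·cosφ = 1.732 × 690 × 13.7 × 0.829 = 13573 W
η = P_out / P_in = 10989 / 13573 = 0.810 = 81.0%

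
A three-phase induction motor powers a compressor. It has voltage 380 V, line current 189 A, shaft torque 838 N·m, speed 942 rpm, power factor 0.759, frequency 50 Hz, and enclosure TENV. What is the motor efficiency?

87.6 %

ω = 2π × 942/60 = 98.65 rad/s; P_out = τω = 838 × 98.65 = 82669 W
P_in = √3·V_L·I_L·cosφ = 1.732 × 380 × 189 × 0.759 = 94414 W
η = P_out / P_in = 82669 / 94414 = 0.876 = 87.6%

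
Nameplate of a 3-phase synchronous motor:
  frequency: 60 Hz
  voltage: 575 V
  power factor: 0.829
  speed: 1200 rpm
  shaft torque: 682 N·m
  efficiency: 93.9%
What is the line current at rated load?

ω = 2π×1200/60 = 125.7 rad/s; P_out = τω = 682 × 125.7 = 85727 W
P_in = P_out / η = 85727 / 0.939 = 91296 W
I_L = P_in / (√3·V_L·cosφ) = 91296 / (1.732 × 575 × 0.829) = 111 A

111 A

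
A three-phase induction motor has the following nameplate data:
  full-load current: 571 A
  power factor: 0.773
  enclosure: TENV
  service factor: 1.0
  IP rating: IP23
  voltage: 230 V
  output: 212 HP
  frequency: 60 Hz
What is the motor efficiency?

P_out = 212 × 746 = 158152 W
P_in = √3·V_L·I_L·cosφ = 1.732 × 230 × 571 × 0.773 = 175829 W
η = P_out / P_in = 158152 / 175829 = 0.899 = 89.9%

89.9 %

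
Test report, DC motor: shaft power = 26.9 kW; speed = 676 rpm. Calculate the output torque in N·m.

ω = 2π × 676/60 = 70.79 rad/s
τ = P/ω = 26900/70.79 = 380 N·m

380 N·m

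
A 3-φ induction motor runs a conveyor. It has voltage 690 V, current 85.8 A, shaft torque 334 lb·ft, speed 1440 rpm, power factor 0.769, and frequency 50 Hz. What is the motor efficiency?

86.6 %

τ = 334 lb·ft × 1.356 = 452.9 N·m
ω = 2π × 1440/60 = 150.8 rad/s; P_out = τω = 452.9 × 150.8 = 68297 W
P_in = √3·V_L·I_L·cosφ = 1.732 × 690 × 85.8 × 0.769 = 78852 W
η = P_out / P_in = 68297 / 78852 = 0.866 = 86.6%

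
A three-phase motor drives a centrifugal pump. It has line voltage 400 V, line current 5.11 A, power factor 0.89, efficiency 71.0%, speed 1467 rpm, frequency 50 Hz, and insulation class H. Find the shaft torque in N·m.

P_in = √3·V·I·cosφ = 1.732 × 400 × 5.11 × 0.89 = 3151 W
P_out = η·P_in = 0.71 × 3151 = 2237 W
n = 1467 rpm
ω = 2π×1467/60 = 153.6 rad/s
τ = P_out/ω = 2237/153.6 = 14.6 N·m

14.6 N·m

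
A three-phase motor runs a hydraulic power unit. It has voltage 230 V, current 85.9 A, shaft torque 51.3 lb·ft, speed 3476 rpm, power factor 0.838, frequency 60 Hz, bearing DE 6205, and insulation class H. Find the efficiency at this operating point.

τ = 51.3 lb·ft × 1.356 = 69.56 N·m
ω = 2π × 3476/60 = 364 rad/s; P_out = τω = 69.56 × 364 = 25320 W
P_in = √3·V_L·I_L·cosφ = 1.732 × 230 × 85.9 × 0.838 = 28676 W
η = P_out / P_in = 25320 / 28676 = 0.883 = 88.3%

88.3 %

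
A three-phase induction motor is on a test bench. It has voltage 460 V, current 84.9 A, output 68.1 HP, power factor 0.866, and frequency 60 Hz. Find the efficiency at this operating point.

86.7 %

P_out = 68.1 × 746 = 50803 W
P_in = √3·V_L·I_L·cosφ = 1.732 × 460 × 84.9 × 0.866 = 58578 W
η = P_out / P_in = 50803 / 58578 = 0.867 = 86.7%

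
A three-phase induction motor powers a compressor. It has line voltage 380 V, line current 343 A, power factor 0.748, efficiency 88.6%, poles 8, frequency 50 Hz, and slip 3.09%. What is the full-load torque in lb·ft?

1450 lb·ft

P_in = √3·V·I·cosφ = 1.732 × 380 × 343 × 0.748 = 168860 W
P_out = η·P_in = 0.886 × 168860 = 149610 W
n_s = 120×50/8 = 750 rpm; n = 750×(1−0.0309) = 727 rpm
ω = 2π×727/60 = 76.13 rad/s
τ = P_out/ω = 149610/76.13 = 1965 N·m
In lb·ft: 1965/1.356 = 1450 lb·ft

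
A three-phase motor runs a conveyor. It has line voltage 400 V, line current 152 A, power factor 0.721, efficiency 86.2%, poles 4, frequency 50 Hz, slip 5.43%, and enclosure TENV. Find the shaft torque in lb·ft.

325 lb·ft

P_in = √3·V·I·cosφ = 1.732 × 400 × 152 × 0.721 = 75925 W
P_out = η·P_in = 0.862 × 75925 = 65447 W
n_s = 120×50/4 = 1500 rpm; n = 1500×(1−0.0543) = 1419 rpm
ω = 2π×1419/60 = 148.6 rad/s
τ = P_out/ω = 65447/148.6 = 440.4 N·m
In lb·ft: 440.4/1.356 = 325 lb·ft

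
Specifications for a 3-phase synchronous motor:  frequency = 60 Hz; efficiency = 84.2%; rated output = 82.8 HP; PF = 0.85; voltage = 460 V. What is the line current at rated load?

108 A

P_out = 82.8 × 746 = 61769 W
P_in = P_out / η = 61769 / 0.842 = 73360 W
I_L = P_in / (√3·V_L·cosφ) = 73360 / (1.732 × 460 × 0.85) = 108 A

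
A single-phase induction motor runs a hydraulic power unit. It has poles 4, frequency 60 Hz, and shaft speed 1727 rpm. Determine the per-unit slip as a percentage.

n_s = 120f/p = 120×60/4 = 1800 rpm
s = (n_s − n)/n_s = (1800 − 1727)/1800 = 0.0406

4.06 %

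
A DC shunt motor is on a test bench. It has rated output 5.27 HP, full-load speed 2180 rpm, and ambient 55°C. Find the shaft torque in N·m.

P_out = 5.27 × 746 = 3931 W
ω = 2π × 2180/60 = 228.3 rad/s
τ = P_out/ω = 3931/228.3 = 17.2 N·m

17.2 N·m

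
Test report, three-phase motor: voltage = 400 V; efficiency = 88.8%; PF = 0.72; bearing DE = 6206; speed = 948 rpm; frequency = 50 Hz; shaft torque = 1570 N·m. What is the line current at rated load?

ω = 2π×948/60 = 99.27 rad/s; P_out = τω = 1570 × 99.27 = 155854 W
P_in = P_out / η = 155854 / 0.888 = 175511 W
I_L = P_in / (√3·V_L·cosφ) = 175511 / (1.732 × 400 × 0.72) = 352 A

352 A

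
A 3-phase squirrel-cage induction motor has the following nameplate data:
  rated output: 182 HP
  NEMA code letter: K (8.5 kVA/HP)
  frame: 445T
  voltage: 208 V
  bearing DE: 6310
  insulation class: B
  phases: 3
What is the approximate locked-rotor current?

S_LR = 8.5 × 182 = 1547 kVA
I_LR = S_LR/(√3·V_L) = 1547000/(1.732×208) = 4290 A

4290 A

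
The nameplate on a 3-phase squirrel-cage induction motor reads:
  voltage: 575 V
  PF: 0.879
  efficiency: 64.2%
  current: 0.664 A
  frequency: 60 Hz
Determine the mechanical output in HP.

P_in = √3·V·I·cosφ = 1.732 × 575 × 0.664 × 0.879 = 581 W
P_out = η·P_in = 0.642 × 581 = 373 W
= 373/746 = 0.5 HP

0.5 HP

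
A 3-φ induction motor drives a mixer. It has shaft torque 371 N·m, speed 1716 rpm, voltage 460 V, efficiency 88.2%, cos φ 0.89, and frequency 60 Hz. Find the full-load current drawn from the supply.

107 A

ω = 2π×1716/60 = 179.7 rad/s; P_out = τω = 371 × 179.7 = 66669 W
P_in = P_out / η = 66669 / 0.882 = 75588 W
I_L = P_in / (√3·V_L·cosφ) = 75588 / (1.732 × 460 × 0.89) = 107 A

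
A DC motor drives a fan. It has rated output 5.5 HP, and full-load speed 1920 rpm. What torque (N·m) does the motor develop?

P_out = 5.5 × 746 = 4103 W
ω = 2π × 1920/60 = 201.1 rad/s
τ = P_out/ω = 4103/201.1 = 20.4 N·m

20.4 N·m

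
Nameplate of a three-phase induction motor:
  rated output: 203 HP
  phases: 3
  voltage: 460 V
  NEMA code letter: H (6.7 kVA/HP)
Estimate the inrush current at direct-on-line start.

S_LR = 6.7 × 203 = 1360.1 kVA
I_LR = S_LR/(√3·V_L) = 1360100/(1.732×460) = 1710 A

1710 A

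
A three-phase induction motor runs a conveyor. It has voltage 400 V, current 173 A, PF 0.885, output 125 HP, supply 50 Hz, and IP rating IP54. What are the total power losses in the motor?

P_in = √3·V·I·cosφ = 1.732×400×173×0.885 = 106071 W
P_out = 125×746 = 93250 W
Losses = P_in − P_out = 106071 − 93250 = 12821 W

12.8 kW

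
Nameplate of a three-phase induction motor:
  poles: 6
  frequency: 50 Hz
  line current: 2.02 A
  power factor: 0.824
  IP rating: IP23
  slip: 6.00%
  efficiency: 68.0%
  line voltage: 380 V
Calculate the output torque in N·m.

7.57 N·m

P_in = √3·V·I·cosφ = 1.732 × 380 × 2.02 × 0.824 = 1095 W
P_out = η·P_in = 0.68 × 1095 = 745 W
n_s = 120×50/6 = 1000 rpm; n = 1000×(1−0.06) = 940 rpm
ω = 2π×940/60 = 98.44 rad/s
τ = P_out/ω = 745/98.44 = 7.57 N·m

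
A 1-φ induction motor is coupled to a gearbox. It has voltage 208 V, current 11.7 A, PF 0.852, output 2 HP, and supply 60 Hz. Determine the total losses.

P_in = V·I·cosφ = 208×11.7×0.852 = 2073 W
P_out = 2×746 = 1492 W
Losses = P_in − P_out = 2073 − 1492 = 581 W

581 W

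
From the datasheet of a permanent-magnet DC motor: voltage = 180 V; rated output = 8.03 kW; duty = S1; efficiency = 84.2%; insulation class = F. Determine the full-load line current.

53 A

P_out = 8.03 kW = 8030 W
P_in = P_out / η = 8030 / 0.842 = 9537 W
I = P_in / V = 9537 / 180 = 53 A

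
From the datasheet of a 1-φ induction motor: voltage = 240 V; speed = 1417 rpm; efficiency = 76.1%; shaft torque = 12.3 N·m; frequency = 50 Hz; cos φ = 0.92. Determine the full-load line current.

ω = 2π×1417/60 = 148.4 rad/s; P_out = τω = 12.3 × 148.4 = 1825 W
P_in = P_out / η = 1825 / 0.761 = 2398 W
I = P_in / (V·cosφ) = 2398 / (240 × 0.92) = 10.9 A

10.9 A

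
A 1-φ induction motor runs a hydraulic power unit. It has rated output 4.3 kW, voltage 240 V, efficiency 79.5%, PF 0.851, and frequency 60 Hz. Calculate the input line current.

26.5 A

P_out = 4.3 kW = 4300 W
P_in = P_out / η = 4300 / 0.795 = 5409 W
I = P_in / (V·cosφ) = 5409 / (240 × 0.851) = 26.5 A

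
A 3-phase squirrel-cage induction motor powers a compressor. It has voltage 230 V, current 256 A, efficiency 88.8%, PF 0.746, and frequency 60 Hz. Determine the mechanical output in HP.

90.6 HP

P_in = √3·V·I·cosφ = 1.732 × 230 × 256 × 0.746 = 76077 W
P_out = η·P_in = 0.888 × 76077 = 67556 W
= 67556/746 = 90.6 HP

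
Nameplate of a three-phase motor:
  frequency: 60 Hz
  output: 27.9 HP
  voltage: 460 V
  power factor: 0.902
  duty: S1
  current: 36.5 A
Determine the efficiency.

P_out = 27.9 × 746 = 20813 W
P_in = √3·V_L·I_L·cosφ = 1.732 × 460 × 36.5 × 0.902 = 26230 W
η = P_out / P_in = 20813 / 26230 = 0.793 = 79.3%

79.3 %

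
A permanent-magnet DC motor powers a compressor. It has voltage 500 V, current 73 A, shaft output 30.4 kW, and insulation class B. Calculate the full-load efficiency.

P_out = 30.4 kW = 30400 W
P_in = V·I = 500 × 73 = 36500 W
η = P_out / P_in = 30400 / 36500 = 0.833 = 83.3%

83.3 %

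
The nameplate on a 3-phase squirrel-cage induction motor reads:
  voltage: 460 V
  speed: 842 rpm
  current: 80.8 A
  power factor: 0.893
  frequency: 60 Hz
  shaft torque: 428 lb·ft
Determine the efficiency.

89.0 %

τ = 428 lb·ft × 1.356 = 580.4 N·m
ω = 2π × 842/60 = 88.17 rad/s; P_out = τω = 580.4 × 88.17 = 51174 W
P_in = √3·V_L·I_L·cosφ = 1.732 × 460 × 80.8 × 0.893 = 57487 W
η = P_out / P_in = 51174 / 57487 = 0.890 = 89.0%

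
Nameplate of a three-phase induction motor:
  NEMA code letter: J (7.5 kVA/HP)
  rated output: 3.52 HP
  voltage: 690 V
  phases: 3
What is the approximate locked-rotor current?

S_LR = 7.5 × 3.52 = 26.4 kVA
I_LR = S_LR/(√3·V_L) = 26400/(1.732×690) = 22.1 A

22.1 A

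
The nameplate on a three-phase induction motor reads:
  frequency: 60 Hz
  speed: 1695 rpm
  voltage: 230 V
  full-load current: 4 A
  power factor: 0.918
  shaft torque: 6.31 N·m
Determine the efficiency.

76.6 %

ω = 2π × 1695/60 = 177.5 rad/s; P_out = τω = 6.31 × 177.5 = 1120 W
P_in = √3·V_L·I_L·cosφ = 1.732 × 230 × 4 × 0.918 = 1463 W
η = P_out / P_in = 1120 / 1463 = 0.766 = 76.6%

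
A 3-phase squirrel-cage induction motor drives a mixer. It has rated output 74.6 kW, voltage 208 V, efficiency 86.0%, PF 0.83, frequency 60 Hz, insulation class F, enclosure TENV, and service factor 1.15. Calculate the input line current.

P_out = 74.6 kW = 74600 W
P_in = P_out / η = 74600 / 0.860 = 86744 W
I_L = P_in / (√3·V_L·cosφ) = 86744 / (1.732 × 208 × 0.83) = 290 A

290 A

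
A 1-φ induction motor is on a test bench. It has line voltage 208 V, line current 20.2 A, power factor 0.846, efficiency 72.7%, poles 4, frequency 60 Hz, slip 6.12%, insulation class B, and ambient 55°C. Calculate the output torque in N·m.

P_in = V·I·cosφ = 208 × 20.2 × 0.846 = 3555 W
P_out = η·P_in = 0.727 × 3555 = 2584 W
n_s = 120×60/4 = 1800 rpm; n = 1800×(1−0.0612) = 1690 rpm
ω = 2π×1690/60 = 177 rad/s
τ = P_out/ω = 2584/177 = 14.6 N·m

14.6 N·m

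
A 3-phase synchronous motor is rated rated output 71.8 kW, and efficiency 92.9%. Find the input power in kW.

P_out = 71800 W
P_in = P_out/η = 71800/0.929 = 77287 W = 77.3 kW

77.3 kW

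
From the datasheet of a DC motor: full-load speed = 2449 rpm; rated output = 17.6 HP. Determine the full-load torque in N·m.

51.2 N·m

P_out = 17.6 × 746 = 13130 W
ω = 2π × 2449/60 = 256.5 rad/s
τ = P_out/ω = 13130/256.5 = 51.2 N·m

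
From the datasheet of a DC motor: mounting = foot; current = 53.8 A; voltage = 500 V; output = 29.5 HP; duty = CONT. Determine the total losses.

4890 W

P_in = V·I = 500×53.8 = 26900 W
P_out = 29.5×746 = 22007 W
Losses = P_in − P_out = 26900 − 22007 = 4893 W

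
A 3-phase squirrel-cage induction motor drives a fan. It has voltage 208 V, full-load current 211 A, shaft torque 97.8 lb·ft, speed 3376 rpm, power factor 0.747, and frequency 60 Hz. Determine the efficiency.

τ = 97.8 lb·ft × 1.356 = 132.6 N·m
ω = 2π × 3376/60 = 353.5 rad/s; P_out = τω = 132.6 × 353.5 = 46874 W
P_in = √3·V_L·I_L·cosφ = 1.732 × 208 × 211 × 0.747 = 56782 W
η = P_out / P_in = 46874 / 56782 = 0.826 = 82.6%

82.6 %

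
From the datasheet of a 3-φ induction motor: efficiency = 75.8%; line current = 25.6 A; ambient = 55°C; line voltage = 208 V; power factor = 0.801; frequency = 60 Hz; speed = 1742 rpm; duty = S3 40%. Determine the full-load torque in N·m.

30.7 N·m

P_in = √3·V·I·cosφ = 1.732 × 208 × 25.6 × 0.801 = 7387 W
P_out = η·P_in = 0.758 × 7387 = 5599 W
n = 1742 rpm
ω = 2π×1742/60 = 182.4 rad/s
τ = P_out/ω = 5599/182.4 = 30.7 N·m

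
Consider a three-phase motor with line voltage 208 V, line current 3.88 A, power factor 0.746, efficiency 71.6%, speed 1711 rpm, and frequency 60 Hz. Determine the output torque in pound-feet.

3.07 lb·ft

P_in = √3·V·I·cosφ = 1.732 × 208 × 3.88 × 0.746 = 1043 W
P_out = η·P_in = 0.716 × 1043 = 747 W
n = 1711 rpm
ω = 2π×1711/60 = 179.2 rad/s
τ = P_out/ω = 747/179.2 = 4.169 N·m
In lb·ft: 4.169/1.356 = 3.07 lb·ft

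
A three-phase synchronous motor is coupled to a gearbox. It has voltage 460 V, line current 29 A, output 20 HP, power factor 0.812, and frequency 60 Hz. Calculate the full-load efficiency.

P_out = 20 × 746 = 14920 W
P_in = √3·V_L·I_L·cosφ = 1.732 × 460 × 29 × 0.812 = 18761 W
η = P_out / P_in = 14920 / 18761 = 0.795 = 79.5%

79.5 %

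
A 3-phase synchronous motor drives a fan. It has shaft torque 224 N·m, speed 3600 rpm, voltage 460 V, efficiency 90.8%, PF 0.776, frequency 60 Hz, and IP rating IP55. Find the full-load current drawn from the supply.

150 A

ω = 2π×3600/60 = 377 rad/s; P_out = τω = 224 × 377 = 84448 W
P_in = P_out / η = 84448 / 0.908 = 93004 W
I_L = P_in / (√3·V_L·cosφ) = 93004 / (1.732 × 460 × 0.776) = 150 A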